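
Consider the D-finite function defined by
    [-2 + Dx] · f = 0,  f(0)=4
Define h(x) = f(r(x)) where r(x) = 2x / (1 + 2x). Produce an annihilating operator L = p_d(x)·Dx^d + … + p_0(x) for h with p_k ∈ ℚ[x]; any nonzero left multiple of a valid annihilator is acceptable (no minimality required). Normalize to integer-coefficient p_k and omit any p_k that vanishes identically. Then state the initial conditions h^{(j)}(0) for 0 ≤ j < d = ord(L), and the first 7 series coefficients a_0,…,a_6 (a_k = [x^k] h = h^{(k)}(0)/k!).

f: a_k = 4, 8, 8, 16/3, 8/3, 16/15, 16/45, …
Change of var in L_f (x↦r) gives L₀.
L = -4 + (1 + 4·x + 4·x^2)·Dx  (order 1).
h: a_k = 4, 16, 0, -64/3, 128/3, -256/5, 1024/45, …
ICs: h(0) = 4.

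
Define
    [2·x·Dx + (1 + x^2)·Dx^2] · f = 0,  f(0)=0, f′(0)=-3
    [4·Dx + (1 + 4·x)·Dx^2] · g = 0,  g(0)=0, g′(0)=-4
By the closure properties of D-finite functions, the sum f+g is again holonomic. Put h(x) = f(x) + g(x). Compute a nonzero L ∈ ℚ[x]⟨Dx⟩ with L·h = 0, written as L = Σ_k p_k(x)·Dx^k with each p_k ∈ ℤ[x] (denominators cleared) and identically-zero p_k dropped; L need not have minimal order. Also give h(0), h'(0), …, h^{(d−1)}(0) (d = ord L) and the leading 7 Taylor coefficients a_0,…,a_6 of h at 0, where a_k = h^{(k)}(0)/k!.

L = (-4 - 48·x + 12·x^2 + 16·x^3)·Dx + (-17 - 8·x - 45·x^2 + 24·x^3 + 32·x^4)·Dx^2 + (-2 - 7·x + 4·x^2 + x^3 + 6·x^4 + 8·x^5)·Dx^3  (order 3).
h: a_k = 0, -7, 8, -61/3, 64, -1027/5, 2048/3, …
ICs: h(0) = 0, h′(0) = -7, h′′(0) = 16.

f: a_k = 0, -3, 0, 1, 0, -3/5, 0, …
g: a_k = 0, -4, 8, -64/3, 64, -1024/5, 2048/3, …
Weyl lclm of L_f,L_g ⇒ L₀ (ord ≤ 4).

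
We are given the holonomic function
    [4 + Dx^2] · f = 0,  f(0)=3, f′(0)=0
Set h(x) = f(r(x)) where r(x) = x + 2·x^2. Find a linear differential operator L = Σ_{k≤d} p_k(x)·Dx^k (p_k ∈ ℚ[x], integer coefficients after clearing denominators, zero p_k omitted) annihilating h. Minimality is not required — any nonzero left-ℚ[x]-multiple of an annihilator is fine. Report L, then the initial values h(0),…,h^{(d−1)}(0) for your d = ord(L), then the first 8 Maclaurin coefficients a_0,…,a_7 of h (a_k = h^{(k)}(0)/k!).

f: a_k = 3, 0, -6, 0, 2, 0, -4/15, 0, …
L₀ from L_f via x↦r, Dx↦r'^{-1}Dx.
L = (4 + 48·x + 192·x^2 + 256·x^3) - 4·Dx + (1 + 4·x)·Dx^2  (order 2).
h: a_k = 3, 0, -6, -24, -22, 16, 716/15, 304/5, …
ICs: h(0) = 3, h′(0) = 0.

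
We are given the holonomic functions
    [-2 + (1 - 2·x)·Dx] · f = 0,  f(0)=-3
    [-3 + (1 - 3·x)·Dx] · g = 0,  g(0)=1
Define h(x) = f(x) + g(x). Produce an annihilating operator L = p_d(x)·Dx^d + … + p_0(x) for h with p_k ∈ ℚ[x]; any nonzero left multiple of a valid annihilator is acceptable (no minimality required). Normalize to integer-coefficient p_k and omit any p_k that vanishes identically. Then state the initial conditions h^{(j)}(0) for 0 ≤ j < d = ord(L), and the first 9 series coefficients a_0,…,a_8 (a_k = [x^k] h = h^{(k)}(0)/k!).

L = -12 + (10 - 24·x)·Dx + (-1 + 5·x - 6·x^2)·Dx^2  (order 2).
h: a_k = -2, -3, -3, 3, 33, 147, 537, 1803, 5793, …
ICs: h(0) = -2, h′(0) = -3.

f: a_k = -3, -6, -12, -24, -48, -96, -192, -384, -768, …
g: a_k = 1, 3, 9, 27, 81, 243, 729, 2187, 6561, …
Sum ⇒ L₀ = lclm(L_f,L_g) in ℚ(x)⟨Dx⟩.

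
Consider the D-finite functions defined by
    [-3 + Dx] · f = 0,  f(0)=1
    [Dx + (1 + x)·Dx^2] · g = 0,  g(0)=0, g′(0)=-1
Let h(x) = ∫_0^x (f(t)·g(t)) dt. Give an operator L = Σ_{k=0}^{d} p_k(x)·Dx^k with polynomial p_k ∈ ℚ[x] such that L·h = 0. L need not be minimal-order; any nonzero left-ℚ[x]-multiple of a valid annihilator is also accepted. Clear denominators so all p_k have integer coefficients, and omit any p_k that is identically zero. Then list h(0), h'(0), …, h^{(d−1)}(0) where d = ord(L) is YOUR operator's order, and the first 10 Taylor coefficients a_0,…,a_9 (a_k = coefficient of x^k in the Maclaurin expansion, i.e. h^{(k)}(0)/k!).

f: a_k = 1, 3, 9/2, 9/2, 27/8, 81/40, 81/80, 243/560, 729/4480, 243/4480, …
g: a_k = 0, -1, 1/2, -1/3, 1/4, -1/5, 1/6, -1/7, 1/8, -1/9, …
f·g: L₀ = L_f ⊗_s L_g, ord ≤ 1·2.
Integrate: L := L₀·Dx.
L = (6 + 9·x)·Dx + (-5 - 6·x)·Dx^2 + (1 + x)·Dx^3  (order 3).
h: a_k = 0, 0, -1/2, -5/6, -5/6, -3/5, -83/240, -55/336, -19/280, -17/720, …
ICs: h(0) = 0, h′(0) = 0, h′′(0) = -1.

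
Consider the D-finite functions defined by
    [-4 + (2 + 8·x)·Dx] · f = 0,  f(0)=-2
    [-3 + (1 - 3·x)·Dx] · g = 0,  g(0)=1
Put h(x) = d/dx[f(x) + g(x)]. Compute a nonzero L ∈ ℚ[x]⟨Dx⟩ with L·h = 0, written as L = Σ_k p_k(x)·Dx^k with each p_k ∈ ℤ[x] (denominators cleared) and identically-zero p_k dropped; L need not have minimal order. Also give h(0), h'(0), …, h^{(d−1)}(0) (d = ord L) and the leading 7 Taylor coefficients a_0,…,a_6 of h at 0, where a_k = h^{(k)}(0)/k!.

f: a_k = -2, -4, 4, -8, 20, -56, 168, …
g: a_k = 1, 3, 9, 27, 81, 243, 729, …
Weyl lclm of L_f,L_g ⇒ L₀ (ord ≤ 2).
Derive L from L₀ (diff closure).
L = (-90 - 108·x) + (-21 - 252·x - 378·x^2)·Dx + (4 + 13·x - 39·x^2 - 108·x^3)·Dx^2  (order 2).
h: a_k = -1, 26, 57, 404, 935, 5382, 11613, …
ICs: h(0) = -1, h′(0) = 26.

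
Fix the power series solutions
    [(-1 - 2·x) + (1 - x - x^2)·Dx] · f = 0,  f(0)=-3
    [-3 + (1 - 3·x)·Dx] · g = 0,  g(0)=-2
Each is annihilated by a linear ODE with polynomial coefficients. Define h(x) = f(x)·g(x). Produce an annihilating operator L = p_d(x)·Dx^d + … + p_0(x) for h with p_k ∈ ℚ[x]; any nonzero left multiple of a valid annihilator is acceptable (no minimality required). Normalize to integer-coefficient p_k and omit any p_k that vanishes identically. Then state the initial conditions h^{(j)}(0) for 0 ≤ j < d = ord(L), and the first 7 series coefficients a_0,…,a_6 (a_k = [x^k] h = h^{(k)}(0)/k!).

f: a_k = -3, -3, -6, -9, -15, -24, -39, …
g: a_k = -2, -6, -18, -54, -162, -486, -1458, …
Sym-product of L_f,L_g gives L₀ (≤ ord 1).
L = (-4 + 4·x + 9·x^2) + (1 - 4·x + 2·x^2 + 3·x^3)·Dx  (order 1).
h: a_k = 6, 24, 84, 270, 840, 2568, 7782, …
ICs: h(0) = 6.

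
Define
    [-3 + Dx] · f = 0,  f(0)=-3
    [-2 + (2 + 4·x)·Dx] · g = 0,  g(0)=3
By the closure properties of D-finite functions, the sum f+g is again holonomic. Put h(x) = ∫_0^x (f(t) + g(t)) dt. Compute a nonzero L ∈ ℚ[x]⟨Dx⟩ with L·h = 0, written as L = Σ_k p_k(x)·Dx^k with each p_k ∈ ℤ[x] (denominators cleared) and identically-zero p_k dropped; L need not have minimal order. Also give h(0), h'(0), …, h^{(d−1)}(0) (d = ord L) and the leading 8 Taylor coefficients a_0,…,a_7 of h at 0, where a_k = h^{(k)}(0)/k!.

L = (12 + 18·x)·Dx + (-10 - 36·x - 36·x^2)·Dx^2 + (2 + 10·x + 12·x^2)·Dx^3  (order 3).
h: a_k = 0, 0, -3, -5, -3, -12/5, -23/40, -279/280, …
ICs: h(0) = 0, h′(0) = 0, h′′(0) = -6.

f: a_k = -3, -9, -27/2, -27/2, -81/8, -243/40, -243/80, -729/560, …
g: a_k = 3, 3, -3/2, 3/2, -15/8, 21/8, -63/16, 99/16, …
f+g: L₀ = lclm(L_f,L_g), ord ≤ 1+1.
∫: right-multiply L₀ by Dx.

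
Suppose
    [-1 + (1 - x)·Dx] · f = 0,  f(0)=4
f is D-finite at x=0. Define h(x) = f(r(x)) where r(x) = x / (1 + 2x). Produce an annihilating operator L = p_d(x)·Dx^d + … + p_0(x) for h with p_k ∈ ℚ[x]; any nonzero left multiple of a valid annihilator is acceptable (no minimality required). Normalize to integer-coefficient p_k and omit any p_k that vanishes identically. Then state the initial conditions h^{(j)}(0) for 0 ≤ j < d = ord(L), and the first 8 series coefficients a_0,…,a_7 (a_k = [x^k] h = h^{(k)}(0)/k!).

f: a_k = 4, 4, 4, 4, 4, 4, 4, 4, …
Substitute x→r, Dx→(1/r')Dx; clear ⇒ L₀.
L = -1 + (1 + 3·x + 2·x^2)·Dx  (order 1).
h: a_k = 4, 4, -4, 4, -4, 4, -4, 4, …
ICs: h(0) = 4.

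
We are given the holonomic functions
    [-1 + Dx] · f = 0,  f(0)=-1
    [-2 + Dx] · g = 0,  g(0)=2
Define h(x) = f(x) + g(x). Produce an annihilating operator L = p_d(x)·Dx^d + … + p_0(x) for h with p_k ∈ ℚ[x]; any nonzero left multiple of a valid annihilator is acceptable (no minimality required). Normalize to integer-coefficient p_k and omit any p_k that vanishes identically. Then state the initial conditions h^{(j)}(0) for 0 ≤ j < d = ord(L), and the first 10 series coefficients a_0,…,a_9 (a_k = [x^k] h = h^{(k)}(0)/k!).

f: a_k = -1, -1, -1/2, -1/6, -1/24, -1/120, -1/720, -1/5040, -1/40320, -1/362880, …
g: a_k = 2, 4, 4, 8/3, 4/3, 8/15, 8/45, 16/315, 4/315, 8/2835, …
Sum ⇒ L₀ = lclm(L_f,L_g) in ℚ(x)⟨Dx⟩.
L = 2 - 3·Dx + Dx^2  (order 2).
h: a_k = 1, 3, 7/2, 5/2, 31/24, 21/40, 127/720, 17/336, 73/5760, 341/120960, …
ICs: h(0) = 1, h′(0) = 3.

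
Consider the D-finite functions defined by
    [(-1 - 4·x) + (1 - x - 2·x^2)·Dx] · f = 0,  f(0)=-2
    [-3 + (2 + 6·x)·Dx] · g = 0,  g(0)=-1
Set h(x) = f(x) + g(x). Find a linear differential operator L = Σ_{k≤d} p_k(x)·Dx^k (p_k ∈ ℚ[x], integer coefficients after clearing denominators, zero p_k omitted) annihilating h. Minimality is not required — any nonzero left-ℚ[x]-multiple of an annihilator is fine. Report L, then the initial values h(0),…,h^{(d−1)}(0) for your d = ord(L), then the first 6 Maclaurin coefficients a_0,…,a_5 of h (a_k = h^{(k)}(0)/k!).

L = (-45 - 207·x - 306·x^2 - 360·x^3) + (33 + 174·x + 573·x^2 + 1044·x^3 + 900·x^4)·Dx + (2 - 30·x - 138·x^2 + 38·x^3 + 504·x^4 + 360·x^5)·Dx^2  (order 2).
h: a_k = -3, -7/2, -39/8, -187/16, -2411/128, -12453/256, …
ICs: h(0) = -3, h′(0) = -7/2.

f: a_k = -2, -2, -6, -10, -22, -42, …
g: a_k = -1, -3/2, 9/8, -27/16, 405/128, -1701/256, …
Sum ⇒ L₀ = lclm(L_f,L_g) in ℚ(x)⟨Dx⟩.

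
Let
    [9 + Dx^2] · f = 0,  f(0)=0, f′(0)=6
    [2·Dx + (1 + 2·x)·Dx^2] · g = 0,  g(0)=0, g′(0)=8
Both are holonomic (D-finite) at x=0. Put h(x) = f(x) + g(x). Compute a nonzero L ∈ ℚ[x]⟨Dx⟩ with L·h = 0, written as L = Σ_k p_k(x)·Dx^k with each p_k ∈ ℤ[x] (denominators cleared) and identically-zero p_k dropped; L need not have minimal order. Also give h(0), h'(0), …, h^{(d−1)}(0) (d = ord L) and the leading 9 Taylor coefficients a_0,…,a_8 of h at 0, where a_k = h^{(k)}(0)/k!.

f: a_k = 0, 6, 0, -9, 0, 81/20, 0, -243/280, 0, …
g: a_k = 0, 8, -8, 32/3, -16, 128/5, -128/3, 512/7, -128, …
f+g: L₀ = lclm(L_f,L_g), ord ≤ 2+2.
L = (594 + 648·x + 648·x^2)·Dx + (153 + 630·x + 972·x^2 + 648·x^3)·Dx^2 + (66 + 72·x + 72·x^2)·Dx^3 + (17 + 70·x + 108·x^2 + 72·x^3)·Dx^4  (order 4).
h: a_k = 0, 14, -8, 5/3, -16, 593/20, -128/3, 2891/40, -128, …
ICs: h(0) = 0, h′(0) = 14, h′′(0) = -16, h′′′(0) = 10.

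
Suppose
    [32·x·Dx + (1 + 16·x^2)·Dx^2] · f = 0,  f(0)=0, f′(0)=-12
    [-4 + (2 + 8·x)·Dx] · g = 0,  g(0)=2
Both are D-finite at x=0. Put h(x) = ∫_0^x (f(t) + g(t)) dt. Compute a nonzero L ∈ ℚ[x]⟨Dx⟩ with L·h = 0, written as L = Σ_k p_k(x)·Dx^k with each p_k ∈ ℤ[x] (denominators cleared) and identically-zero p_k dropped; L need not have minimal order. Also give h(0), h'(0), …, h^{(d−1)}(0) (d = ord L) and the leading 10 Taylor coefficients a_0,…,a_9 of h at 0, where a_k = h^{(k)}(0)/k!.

f: a_k = 0, -12, 0, 64, 0, -3072/5, 0, 49152/7, 0, -262144/3, …
g: a_k = 2, 4, -4, 8, -20, 56, -168, 528, -1716, 5720, …
h₀=f+g: left-lcm gives L₀, ord ≤ 3.
Integrate: L := L₀·Dx.
L = (-32 - 320·x + 1536·x^2 + 3072·x^3)·Dx^2 + (-22 - 128·x + 320·x^2 + 6144·x^3 + 10752·x^4)·Dx^3 + (-1 + 12·x + 96·x^2 + 384·x^3 + 1792·x^4 + 3072·x^5)·Dx^4  (order 4).
h: a_k = 0, 2, -4, -4/3, 18, -4, -1396/15, -24, 6606/7, -572/3, …
ICs: h(0) = 0, h′(0) = 2, h′′(0) = -8, h′′′(0) = -8.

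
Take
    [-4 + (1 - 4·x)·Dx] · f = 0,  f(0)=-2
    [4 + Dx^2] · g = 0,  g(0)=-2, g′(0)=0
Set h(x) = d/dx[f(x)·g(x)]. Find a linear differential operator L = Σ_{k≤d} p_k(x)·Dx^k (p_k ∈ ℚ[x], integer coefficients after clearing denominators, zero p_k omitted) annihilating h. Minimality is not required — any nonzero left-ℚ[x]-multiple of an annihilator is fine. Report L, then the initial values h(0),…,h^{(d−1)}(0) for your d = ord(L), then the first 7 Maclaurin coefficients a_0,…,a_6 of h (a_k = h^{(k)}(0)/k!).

f: a_k = -2, -8, -32, -128, -512, -2048, -8192, …
g: a_k = -2, 0, 4, 0, -4/3, 0, 8/45, …
L₀ := L_f ⊗_s L_g (sym. prod.), ord ≤ 2.
h=h₀': d/dx-closure on L₀ ⇒ L.
L = (-28 - 32·x + 64·x^2) + (-8 + 32·x)·Dx + (1 - 8·x + 16·x^2)·Dx^2  (order 2).
h: a_k = 16, 112, 672, 10784/3, 53920/3, 1294048/15, 18116672/45, …
ICs: h(0) = 16, h′(0) = 112.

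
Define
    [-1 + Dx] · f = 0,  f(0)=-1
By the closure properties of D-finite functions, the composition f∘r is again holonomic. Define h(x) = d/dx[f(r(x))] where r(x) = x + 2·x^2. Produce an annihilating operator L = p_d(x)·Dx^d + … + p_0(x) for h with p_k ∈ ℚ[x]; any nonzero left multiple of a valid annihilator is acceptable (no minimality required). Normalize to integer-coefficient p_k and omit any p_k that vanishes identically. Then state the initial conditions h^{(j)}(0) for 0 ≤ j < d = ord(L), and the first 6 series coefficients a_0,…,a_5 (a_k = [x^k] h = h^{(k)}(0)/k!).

L = (5 + 8·x + 16·x^2) + (-1 - 4·x)·Dx  (order 1).
h: a_k = -1, -5, -13/2, -73/6, -281/24, -1741/120, …
ICs: h(0) = -1.

f: a_k = -1, -1, -1/2, -1/6, -1/24, -1/120, …
Change of var in L_f (x↦r) gives L₀.
h₀' ⇒ L via d/dx closure of L₀.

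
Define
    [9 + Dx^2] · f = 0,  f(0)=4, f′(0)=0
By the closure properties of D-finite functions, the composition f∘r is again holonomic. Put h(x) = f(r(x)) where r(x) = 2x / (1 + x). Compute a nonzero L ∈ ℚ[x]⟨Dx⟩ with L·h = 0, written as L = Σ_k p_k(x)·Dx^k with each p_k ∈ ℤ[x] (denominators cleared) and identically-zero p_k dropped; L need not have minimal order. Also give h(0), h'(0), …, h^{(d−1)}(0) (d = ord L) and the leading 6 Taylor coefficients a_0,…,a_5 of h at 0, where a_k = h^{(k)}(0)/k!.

f: a_k = 4, 0, -18, 0, 27/2, 0, …
f∘r: x↦r, Dx↦Dx/r' in L_f ⇒ L₀.
L = 36 + (2 + 6·x + 6·x^2 + 2·x^3)·Dx + (1 + 4·x + 6·x^2 + 4·x^3 + x^4)·Dx^2  (order 2).
h: a_k = 4, 0, -72, 144, 0, -576, …
ICs: h(0) = 4, h′(0) = 0.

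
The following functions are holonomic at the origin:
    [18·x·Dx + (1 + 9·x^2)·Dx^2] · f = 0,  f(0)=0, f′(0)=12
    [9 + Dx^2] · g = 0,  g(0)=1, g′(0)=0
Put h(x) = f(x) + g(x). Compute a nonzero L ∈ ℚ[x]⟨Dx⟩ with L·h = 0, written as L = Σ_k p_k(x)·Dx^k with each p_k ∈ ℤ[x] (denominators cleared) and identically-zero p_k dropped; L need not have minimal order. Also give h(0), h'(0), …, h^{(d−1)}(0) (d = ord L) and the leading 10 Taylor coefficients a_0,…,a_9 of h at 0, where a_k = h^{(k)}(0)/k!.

f: a_k = 0, 12, 0, -36, 0, 972/5, 0, -8748/7, 0, 8748, …
g: a_k = 1, 0, -9/2, 0, 27/8, 0, -81/80, 0, 729/4480, 0, …
Sum ⇒ L₀ = lclm(L_f,L_g) in ℚ(x)⟨Dx⟩.
L = (-1782·x + 20412·x^3 + 13122·x^5)·Dx + (-9 + 567·x^2 + 6561·x^4 + 6561·x^6)·Dx^2 + (-198·x + 2268·x^3 + 1458·x^5)·Dx^3 + (-1 + 63·x^2 + 729·x^4 + 729·x^6)·Dx^4  (order 4).
h: a_k = 1, 12, -9/2, -36, 27/8, 972/5, -81/80, -8748/7, 729/4480, 8748, …
ICs: h(0) = 1, h′(0) = 12, h′′(0) = -9, h′′′(0) = -216.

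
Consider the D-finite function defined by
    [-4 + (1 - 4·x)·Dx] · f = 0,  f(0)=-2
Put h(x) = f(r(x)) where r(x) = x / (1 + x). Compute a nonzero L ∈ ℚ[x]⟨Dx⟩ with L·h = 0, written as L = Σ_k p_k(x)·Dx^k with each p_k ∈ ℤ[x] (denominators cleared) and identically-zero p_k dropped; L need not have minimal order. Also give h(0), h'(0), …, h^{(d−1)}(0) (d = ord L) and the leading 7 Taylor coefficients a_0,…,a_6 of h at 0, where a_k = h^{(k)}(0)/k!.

f: a_k = -2, -8, -32, -128, -512, -2048, -8192, …
f∘r: x↦r, Dx↦Dx/r' in L_f ⇒ L₀.
L = 4 + (-1 + 2·x + 3·x^2)·Dx  (order 1).
h: a_k = -2, -8, -24, -72, -216, -648, -1944, …
ICs: h(0) = -2.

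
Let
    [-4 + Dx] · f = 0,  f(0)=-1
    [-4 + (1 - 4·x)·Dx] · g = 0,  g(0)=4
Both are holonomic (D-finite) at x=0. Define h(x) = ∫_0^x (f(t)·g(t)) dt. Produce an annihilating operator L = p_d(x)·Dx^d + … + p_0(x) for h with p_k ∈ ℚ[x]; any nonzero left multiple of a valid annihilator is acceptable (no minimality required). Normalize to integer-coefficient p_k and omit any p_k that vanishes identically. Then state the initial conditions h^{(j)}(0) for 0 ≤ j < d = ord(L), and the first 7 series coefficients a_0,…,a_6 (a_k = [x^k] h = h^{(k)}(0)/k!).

f: a_k = -1, -4, -8, -32/3, -32/3, -128/15, -256/45, …
g: a_k = 4, 16, 64, 256, 1024, 4096, 16384, …
h₀=f·g: eliminate ⇒ L₀, order ≤ 1·1.
Integrate: L := L₀·Dx.
L = (8 - 16·x)·Dx + (-1 + 4·x)·Dx^2  (order 2).
h: a_k = 0, -4, -16, -160/3, -512/3, -1664/3, -83456/45, …
ICs: h(0) = 0, h′(0) = -4.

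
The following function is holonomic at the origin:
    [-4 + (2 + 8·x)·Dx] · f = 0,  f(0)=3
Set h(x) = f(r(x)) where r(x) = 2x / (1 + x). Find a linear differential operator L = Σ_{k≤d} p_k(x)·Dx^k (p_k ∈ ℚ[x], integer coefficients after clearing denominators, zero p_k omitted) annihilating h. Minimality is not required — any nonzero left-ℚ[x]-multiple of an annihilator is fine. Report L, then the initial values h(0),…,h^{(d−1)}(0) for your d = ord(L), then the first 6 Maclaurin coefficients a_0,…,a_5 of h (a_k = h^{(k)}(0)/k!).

L = -4 + (1 + 10·x + 9·x^2)·Dx  (order 1).
h: a_k = 3, 12, -36, 156, -852, 5292, …
ICs: h(0) = 3.

f: a_k = 3, 6, -6, 12, -30, 84, …
L₀ from L_f via x↦r, Dx↦r'^{-1}Dx.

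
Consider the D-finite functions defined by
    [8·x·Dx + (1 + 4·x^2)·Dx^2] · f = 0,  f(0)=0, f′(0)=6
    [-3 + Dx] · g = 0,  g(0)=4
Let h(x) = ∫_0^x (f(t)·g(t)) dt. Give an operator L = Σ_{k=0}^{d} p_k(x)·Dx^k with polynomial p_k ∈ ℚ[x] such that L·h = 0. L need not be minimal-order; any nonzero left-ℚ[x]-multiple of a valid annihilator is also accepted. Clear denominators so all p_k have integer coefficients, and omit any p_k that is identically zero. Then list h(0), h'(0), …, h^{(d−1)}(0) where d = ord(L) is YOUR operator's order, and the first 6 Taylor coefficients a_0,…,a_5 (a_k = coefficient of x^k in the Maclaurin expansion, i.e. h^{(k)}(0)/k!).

L = (9 - 24·x + 36·x^2)·Dx + (-6 + 8·x - 24·x^2)·Dx^2 + (1 + 4·x^2)·Dx^3  (order 3).
h: a_k = 0, 0, 12, 24, 19, 12/5, …
ICs: h(0) = 0, h′(0) = 0, h′′(0) = 24.

f: a_k = 0, 6, 0, -8, 0, 96/5, …
g: a_k = 4, 12, 18, 18, 27/2, 81/10, …
h₀=f·g: eliminate ⇒ L₀, order ≤ 2·1.
Integrate: L := L₀·Dx.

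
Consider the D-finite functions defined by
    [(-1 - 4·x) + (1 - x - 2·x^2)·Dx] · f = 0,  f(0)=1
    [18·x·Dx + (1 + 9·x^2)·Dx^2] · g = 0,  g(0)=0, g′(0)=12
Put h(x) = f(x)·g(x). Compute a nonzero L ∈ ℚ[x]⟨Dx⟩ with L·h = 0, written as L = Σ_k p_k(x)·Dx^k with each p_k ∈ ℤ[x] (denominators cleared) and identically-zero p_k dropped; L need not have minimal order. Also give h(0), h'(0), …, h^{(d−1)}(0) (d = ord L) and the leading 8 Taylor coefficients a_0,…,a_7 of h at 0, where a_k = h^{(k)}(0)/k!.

L = (4 + 18·x + 108·x^2) + (2 - 10·x + 36·x^2 + 108·x^3)·Dx + (-1 + x - 7·x^2 + 9·x^3 + 18·x^4)·Dx^2  (order 2).
h: a_k = 0, 12, 12, 0, 24, 1092/5, 1332/5, -19128/35, …
ICs: h(0) = 0, h′(0) = 12.

f: a_k = 1, 1, 3, 5, 11, 21, 43, 85, …
g: a_k = 0, 12, 0, -36, 0, 972/5, 0, -8748/7, …
h₀=f·g: eliminate ⇒ L₀, order ≤ 1·2.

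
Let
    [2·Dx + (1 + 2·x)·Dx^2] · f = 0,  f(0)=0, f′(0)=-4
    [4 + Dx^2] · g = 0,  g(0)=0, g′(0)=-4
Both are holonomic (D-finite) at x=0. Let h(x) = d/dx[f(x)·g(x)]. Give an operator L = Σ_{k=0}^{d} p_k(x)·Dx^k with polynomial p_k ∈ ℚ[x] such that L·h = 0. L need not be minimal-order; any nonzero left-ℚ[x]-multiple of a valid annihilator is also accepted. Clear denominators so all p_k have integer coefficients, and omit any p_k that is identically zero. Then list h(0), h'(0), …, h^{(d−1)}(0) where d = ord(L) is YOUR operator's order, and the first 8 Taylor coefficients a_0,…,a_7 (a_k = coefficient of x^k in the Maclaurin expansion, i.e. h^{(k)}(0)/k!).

L = (-400 - 1408·x - 2688·x^2 + 1536·x^3 + 11008·x^4 + 12288·x^5 + 4096·x^6) + (-192 - 512·x + 640·x^2 + 3840·x^3 + 5120·x^4 + 2048·x^5)·Dx + (-112 - 352·x - 224·x^2 + 2304·x^3 + 6272·x^4 + 6144·x^5 + 2048·x^6)·Dx^2 + (-48 - 128·x + 160·x^2 + 960·x^3 + 1280·x^4 + 512·x^5)·Dx^3 + (-3 + 112·x^2 + 480·x^3 + 880·x^4 + 768·x^5 + 256·x^6)·Dx^4  (order 4).
h: a_k = 0, 32, -48, 128/3, -320/3, 704/3, -6944/15, 57856/63, …
ICs: h(0) = 0, h′(0) = 32, h′′(0) = -96, h′′′(0) = 256.

f: a_k = 0, -4, 4, -16/3, 8, -64/5, 64/3, -256/7, …
g: a_k = 0, -4, 0, 8/3, 0, -8/15, 0, 16/315, …
h₀=f·g: eliminate ⇒ L₀, order ≤ 2·2.
Derive L from L₀ (diff closure).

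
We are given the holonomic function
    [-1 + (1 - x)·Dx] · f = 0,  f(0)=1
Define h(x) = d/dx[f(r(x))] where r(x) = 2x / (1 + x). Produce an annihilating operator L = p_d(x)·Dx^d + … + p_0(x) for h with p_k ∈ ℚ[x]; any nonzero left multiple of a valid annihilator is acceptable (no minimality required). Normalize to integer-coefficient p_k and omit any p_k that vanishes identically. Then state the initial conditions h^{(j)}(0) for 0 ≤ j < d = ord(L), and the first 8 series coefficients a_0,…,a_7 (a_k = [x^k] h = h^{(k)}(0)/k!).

L = 2 + (-1 + x)·Dx  (order 1).
h: a_k = 2, 4, 6, 8, 10, 12, 14, 16, …
ICs: h(0) = 2.

f: a_k = 1, 1, 1, 1, 1, 1, 1, 1, …
Substitute x→r, Dx→(1/r')Dx; clear ⇒ L₀.
h=h₀': d/dx-closure on L₀ ⇒ L.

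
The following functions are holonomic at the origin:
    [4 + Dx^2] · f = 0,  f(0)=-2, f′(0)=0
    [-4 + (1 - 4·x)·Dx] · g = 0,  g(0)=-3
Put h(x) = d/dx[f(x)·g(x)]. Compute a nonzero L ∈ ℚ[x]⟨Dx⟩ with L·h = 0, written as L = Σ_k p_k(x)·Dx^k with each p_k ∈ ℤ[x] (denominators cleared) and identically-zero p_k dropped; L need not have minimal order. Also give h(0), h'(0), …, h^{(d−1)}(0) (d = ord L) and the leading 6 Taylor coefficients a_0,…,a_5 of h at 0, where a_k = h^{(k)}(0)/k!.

f: a_k = -2, 0, 4, 0, -4/3, 0, …
g: a_k = -3, -12, -48, -192, -768, -3072, …
h₀=f·g: eliminate ⇒ L₀, order ≤ 2·1.
h=h₀': d/dx-closure on L₀ ⇒ L.
L = (-28 - 32·x + 64·x^2) + (-8 + 32·x)·Dx + (1 - 8·x + 16·x^2)·Dx^2  (order 2).
h: a_k = 24, 168, 1008, 5392, 26960, 647024/5, …
ICs: h(0) = 24, h′(0) = 168.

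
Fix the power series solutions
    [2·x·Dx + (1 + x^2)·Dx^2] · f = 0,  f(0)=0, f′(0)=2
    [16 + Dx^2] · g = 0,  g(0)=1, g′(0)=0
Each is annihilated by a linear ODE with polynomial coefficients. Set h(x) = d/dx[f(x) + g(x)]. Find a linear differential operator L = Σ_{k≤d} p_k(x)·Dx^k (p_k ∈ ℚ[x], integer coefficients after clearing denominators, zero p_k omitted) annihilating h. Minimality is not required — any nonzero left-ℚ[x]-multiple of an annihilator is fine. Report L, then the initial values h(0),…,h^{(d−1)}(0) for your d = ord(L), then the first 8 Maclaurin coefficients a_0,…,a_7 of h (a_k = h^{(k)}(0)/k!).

f: a_k = 0, 2, 0, -2/3, 0, 2/5, 0, -2/7, …
g: a_k = 1, 0, -8, 0, 32/3, 0, -256/45, 0, …
Weyl lclm of L_f,L_g ⇒ L₀ (ord ≤ 4).
h=h₀': d/dx-closure on L₀ ⇒ L.
L = (64·x + 704·x^3 + 256·x^5) + (112 + 416·x^2 + 432·x^4 + 128·x^6)·Dx + (4·x + 44·x^3 + 16·x^5)·Dx^2 + (7 + 26·x^2 + 27·x^4 + 8·x^6)·Dx^3  (order 3).
h: a_k = 2, -16, -2, 128/3, 2, -512/15, -2, 4096/315, …
ICs: h(0) = 2, h′(0) = -16, h′′(0) = -4.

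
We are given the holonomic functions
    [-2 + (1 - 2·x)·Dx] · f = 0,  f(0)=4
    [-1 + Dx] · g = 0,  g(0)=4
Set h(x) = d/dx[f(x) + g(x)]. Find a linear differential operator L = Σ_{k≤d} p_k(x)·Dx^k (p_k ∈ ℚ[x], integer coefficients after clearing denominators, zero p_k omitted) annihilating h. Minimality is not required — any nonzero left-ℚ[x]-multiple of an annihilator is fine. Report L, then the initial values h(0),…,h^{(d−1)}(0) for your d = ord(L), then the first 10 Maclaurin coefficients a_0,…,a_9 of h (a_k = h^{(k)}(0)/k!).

f: a_k = 4, 8, 16, 32, 64, 128, 256, 512, 1024, 2048, …
g: a_k = 4, 4, 2, 2/3, 1/6, 1/30, 1/180, 1/1260, 1/10080, 1/90720, …
Weyl lclm of L_f,L_g ⇒ L₀ (ord ≤ 2).
Derive L from L₀ (diff closure).
L = (20 + 8·x) + (-23 - 4·x + 4·x^2)·Dx + (3 - 4·x - 4·x^2)·Dx^2  (order 2).
h: a_k = 12, 36, 98, 770/3, 3841/6, 46081/30, 645121/180, 10321921/1260, 185794561/10080, 3715891201/90720, …
ICs: h(0) = 12, h′(0) = 36.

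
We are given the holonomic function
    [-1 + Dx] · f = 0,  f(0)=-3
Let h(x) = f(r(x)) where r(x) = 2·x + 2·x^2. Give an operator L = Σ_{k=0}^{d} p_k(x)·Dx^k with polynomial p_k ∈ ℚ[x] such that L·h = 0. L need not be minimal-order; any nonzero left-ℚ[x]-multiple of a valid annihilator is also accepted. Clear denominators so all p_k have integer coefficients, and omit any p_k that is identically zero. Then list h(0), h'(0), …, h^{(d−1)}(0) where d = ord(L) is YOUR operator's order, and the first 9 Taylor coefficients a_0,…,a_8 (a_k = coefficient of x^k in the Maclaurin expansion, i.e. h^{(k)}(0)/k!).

L = (-2 - 4·x) + Dx  (order 1).
h: a_k = -3, -6, -12, -16, -20, -104/5, -304/15, -1856/105, -1528/105, …
ICs: h(0) = -3.

f: a_k = -3, -3, -3/2, -1/2, -1/8, -1/40, -1/240, -1/1680, -1/13440, …
L₀ from L_f via x↦r, Dx↦r'^{-1}Dx.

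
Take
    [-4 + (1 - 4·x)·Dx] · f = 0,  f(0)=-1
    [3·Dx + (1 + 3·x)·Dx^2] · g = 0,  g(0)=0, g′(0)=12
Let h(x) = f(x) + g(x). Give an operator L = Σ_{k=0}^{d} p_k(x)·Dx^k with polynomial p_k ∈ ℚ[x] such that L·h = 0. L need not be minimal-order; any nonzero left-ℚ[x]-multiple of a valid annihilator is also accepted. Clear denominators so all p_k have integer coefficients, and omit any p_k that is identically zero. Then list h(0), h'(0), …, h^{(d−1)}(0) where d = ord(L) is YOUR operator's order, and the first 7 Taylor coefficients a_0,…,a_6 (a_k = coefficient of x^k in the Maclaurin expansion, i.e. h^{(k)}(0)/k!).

L = (432 + 288·x)·Dx + (78 + 720·x + 576·x^2)·Dx^2 + (-11 - x + 144·x^2 + 144·x^3)·Dx^3  (order 3).
h: a_k = -1, 8, -34, -28, -337, -4148/5, -4582, …
ICs: h(0) = -1, h′(0) = 8, h′′(0) = -68.

f: a_k = -1, -4, -16, -64, -256, -1024, -4096, …
g: a_k = 0, 12, -18, 36, -81, 972/5, -486, …
L₀ := lclm(L_f,L_g); ord L₀ ≤ 1+2.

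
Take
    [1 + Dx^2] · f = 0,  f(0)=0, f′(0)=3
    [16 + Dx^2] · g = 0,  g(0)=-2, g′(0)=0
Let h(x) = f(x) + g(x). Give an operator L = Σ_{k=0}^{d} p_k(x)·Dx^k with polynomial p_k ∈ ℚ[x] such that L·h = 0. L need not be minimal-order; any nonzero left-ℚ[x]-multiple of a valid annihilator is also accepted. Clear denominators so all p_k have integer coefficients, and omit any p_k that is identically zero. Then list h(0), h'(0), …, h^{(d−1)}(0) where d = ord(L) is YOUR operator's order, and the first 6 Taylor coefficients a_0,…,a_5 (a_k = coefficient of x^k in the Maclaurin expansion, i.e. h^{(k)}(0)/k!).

L = 16 + 17·Dx^2 + Dx^4  (order 4).
h: a_k = -2, 3, 16, -1/2, -64/3, 1/40, …
ICs: h(0) = -2, h′(0) = 3, h′′(0) = 32, h′′′(0) = -3.

f: a_k = 0, 3, 0, -1/2, 0, 1/40, …
g: a_k = -2, 0, 16, 0, -64/3, 0, …
Weyl lclm of L_f,L_g ⇒ L₀ (ord ≤ 4).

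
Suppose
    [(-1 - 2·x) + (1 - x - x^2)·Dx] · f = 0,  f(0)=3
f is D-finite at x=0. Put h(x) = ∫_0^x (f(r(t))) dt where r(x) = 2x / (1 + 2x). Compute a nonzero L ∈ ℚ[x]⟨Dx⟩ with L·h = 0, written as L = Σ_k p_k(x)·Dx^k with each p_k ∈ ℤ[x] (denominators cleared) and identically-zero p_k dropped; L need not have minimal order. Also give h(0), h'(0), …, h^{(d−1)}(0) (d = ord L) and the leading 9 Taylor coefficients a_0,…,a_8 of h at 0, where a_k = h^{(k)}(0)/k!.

L = (2 + 12·x)·Dx + (-1 - 4·x + 8·x^3)·Dx^2  (order 2).
h: a_k = 0, 3, 3, 4, 0, 48/5, -16, 384/7, -144, …
ICs: h(0) = 0, h′(0) = 3.

f: a_k = 3, 3, 6, 9, 15, 24, 39, 63, 102, …
L₀ from L_f via x↦r, Dx↦r'^{-1}Dx.
∫: right-multiply L₀ by Dx.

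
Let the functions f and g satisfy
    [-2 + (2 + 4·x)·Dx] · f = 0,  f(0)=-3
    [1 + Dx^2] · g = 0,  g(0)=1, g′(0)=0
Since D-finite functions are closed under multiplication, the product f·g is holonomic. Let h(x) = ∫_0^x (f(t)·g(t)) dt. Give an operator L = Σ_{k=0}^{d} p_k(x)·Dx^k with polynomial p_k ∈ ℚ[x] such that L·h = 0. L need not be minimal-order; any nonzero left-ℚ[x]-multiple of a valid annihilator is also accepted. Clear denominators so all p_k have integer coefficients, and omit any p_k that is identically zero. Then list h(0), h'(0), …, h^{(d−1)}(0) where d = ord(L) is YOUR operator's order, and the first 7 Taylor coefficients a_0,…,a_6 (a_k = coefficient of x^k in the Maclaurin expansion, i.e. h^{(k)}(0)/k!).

f: a_k = -3, -3, 3/2, -3/2, 15/8, -21/8, 63/16, …
g: a_k = 1, 0, -1/2, 0, 1/24, 0, -1/720, …
Sym-product of L_f,L_g gives L₀ (≤ ord 2).
∫: right-multiply L₀ by Dx.
L = (4 + 4·x + 4·x^2)·Dx + (-2 - 4·x)·Dx^2 + (1 + 4·x + 4·x^2)·Dx^3  (order 3).
h: a_k = 0, -3, -3/2, 1, 0, 1/5, -1/3, …
ICs: h(0) = 0, h′(0) = -3, h′′(0) = -3.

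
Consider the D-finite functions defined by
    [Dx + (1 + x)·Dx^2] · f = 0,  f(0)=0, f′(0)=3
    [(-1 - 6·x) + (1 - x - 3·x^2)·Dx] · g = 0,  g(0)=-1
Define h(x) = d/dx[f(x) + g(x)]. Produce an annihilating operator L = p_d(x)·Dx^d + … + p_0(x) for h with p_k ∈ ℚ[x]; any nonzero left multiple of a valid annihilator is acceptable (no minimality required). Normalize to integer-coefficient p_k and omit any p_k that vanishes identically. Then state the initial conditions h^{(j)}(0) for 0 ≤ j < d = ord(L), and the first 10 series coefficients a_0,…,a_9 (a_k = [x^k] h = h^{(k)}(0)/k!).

L = (-58 - 350·x - 636·x^2 - 756·x^3 - 324·x^4) + (-40 - 364·x - 976·x^2 - 1632·x^3 - 1530·x^4 - 540·x^5)·Dx + (9 + 31·x + 27·x^2 - 115·x^3 - 345·x^4 - 333·x^5 - 108·x^6)·Dx^2  (order 2).
h: a_k = 2, -11, -18, -79, -197, -585, -1516, -4067, -10428, -26833, …
ICs: h(0) = 2, h′(0) = -11.

f: a_k = 0, 3, -3/2, 1, -3/4, 3/5, -1/2, 3/7, -3/8, 1/3, …
g: a_k = -1, -1, -4, -7, -19, -40, -97, -217, -508, -1159, …
f+g: L₀ = lclm(L_f,L_g), ord ≤ 2+1.
Differentiate: ansatz ord ≤ ord L₀ ⇒ L.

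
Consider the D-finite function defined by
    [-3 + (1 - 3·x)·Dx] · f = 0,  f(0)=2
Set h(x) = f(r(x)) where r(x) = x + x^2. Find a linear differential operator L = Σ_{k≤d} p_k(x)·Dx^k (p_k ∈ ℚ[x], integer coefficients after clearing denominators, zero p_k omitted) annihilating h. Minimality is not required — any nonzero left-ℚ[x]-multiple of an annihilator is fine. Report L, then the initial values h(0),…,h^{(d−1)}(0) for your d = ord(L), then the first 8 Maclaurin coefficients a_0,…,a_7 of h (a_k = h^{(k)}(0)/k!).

f: a_k = 2, 6, 18, 54, 162, 486, 1458, 4374, …
f∘r: x↦r, Dx↦Dx/r' in L_f ⇒ L₀.
L = (3 + 6·x) + (-1 + 3·x + 3·x^2)·Dx  (order 1).
h: a_k = 2, 6, 24, 90, 342, 1296, 4914, 18630, …
ICs: h(0) = 2.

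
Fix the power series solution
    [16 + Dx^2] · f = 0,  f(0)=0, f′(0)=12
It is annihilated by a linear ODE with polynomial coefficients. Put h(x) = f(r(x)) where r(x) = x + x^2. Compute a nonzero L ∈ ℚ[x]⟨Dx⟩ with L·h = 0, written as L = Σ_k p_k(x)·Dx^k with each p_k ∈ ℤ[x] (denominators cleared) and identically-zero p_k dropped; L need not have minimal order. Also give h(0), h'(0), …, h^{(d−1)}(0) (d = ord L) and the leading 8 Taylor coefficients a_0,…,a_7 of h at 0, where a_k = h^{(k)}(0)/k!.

f: a_k = 0, 12, 0, -32, 0, 128/5, 0, -1024/105, …
Change of var in L_f (x↦r) gives L₀.
L = (16 + 96·x + 192·x^2 + 128·x^3) - 2·Dx + (1 + 2·x)·Dx^2  (order 2).
h: a_k = 0, 12, 12, -32, -96, -352/5, 96, 25856/105, …
ICs: h(0) = 0, h′(0) = 12.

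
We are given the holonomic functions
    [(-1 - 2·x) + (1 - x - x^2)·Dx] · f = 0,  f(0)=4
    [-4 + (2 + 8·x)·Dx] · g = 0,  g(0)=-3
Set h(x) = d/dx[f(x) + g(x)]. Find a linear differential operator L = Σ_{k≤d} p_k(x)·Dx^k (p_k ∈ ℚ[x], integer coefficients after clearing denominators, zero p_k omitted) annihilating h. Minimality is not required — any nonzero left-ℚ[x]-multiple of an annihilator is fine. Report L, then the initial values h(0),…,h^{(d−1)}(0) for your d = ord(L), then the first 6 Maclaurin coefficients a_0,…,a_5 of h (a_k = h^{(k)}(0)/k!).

L = (-42 - 132·x - 204·x^2 - 96·x^3 - 60·x^4) + (-3 - 96·x - 384·x^2 - 540·x^3 - 354·x^4 - 180·x^5)·Dx + (3 + 21·x + 33·x^2 - 26·x^3 - 78·x^4 - 98·x^5 - 40·x^6)·Dx^2  (order 2).
h: a_k = -2, 28, 0, 200, -260, 1824, …
ICs: h(0) = -2, h′(0) = 28.

f: a_k = 4, 4, 8, 12, 20, 32, …
g: a_k = -3, -6, 6, -12, 30, -84, …
h₀=f+g: left-lcm gives L₀, ord ≤ 2.
Derive L from L₀ (diff closure).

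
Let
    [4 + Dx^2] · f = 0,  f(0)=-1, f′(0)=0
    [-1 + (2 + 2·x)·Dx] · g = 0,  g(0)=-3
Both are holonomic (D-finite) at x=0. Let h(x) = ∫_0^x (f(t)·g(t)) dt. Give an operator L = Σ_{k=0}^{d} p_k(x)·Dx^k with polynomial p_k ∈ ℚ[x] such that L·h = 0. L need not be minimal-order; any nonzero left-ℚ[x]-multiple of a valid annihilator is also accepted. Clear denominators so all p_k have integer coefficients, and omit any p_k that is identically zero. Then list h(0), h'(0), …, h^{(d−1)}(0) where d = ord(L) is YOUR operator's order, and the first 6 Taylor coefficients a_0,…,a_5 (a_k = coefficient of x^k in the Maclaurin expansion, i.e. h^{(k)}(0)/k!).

f: a_k = -1, 0, 2, 0, -2/3, 0, …
g: a_k = -3, -3/2, 3/8, -3/16, 15/128, -21/256, …
Product ⇒ symmetric product L₀, ord ≤ 2.
∫: right-multiply L₀ by Dx.
L = (19 + 32·x + 16·x^2)·Dx + (-4 - 4·x)·Dx^2 + (4 + 8·x + 4·x^2)·Dx^3  (order 3).
h: a_k = 0, 3, 3/4, -17/8, -45/64, 337/640, …
ICs: h(0) = 0, h′(0) = 3, h′′(0) = 3/2.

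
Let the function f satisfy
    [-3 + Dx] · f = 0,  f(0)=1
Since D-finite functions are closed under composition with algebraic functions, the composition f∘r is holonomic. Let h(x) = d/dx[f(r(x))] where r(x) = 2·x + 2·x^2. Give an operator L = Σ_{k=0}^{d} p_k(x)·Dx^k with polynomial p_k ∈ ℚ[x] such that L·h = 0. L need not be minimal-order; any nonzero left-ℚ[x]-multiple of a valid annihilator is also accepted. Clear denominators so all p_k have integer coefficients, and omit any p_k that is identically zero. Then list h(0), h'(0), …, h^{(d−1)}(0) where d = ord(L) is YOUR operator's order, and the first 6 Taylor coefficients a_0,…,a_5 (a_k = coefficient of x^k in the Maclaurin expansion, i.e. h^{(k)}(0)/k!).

f: a_k = 1, 3, 9/2, 9/2, 27/8, 81/40, …
f∘r: x↦r, Dx↦Dx/r' in L_f ⇒ L₀.
h=h₀': d/dx-closure on L₀ ⇒ L.
L = (8 + 24·x + 24·x^2) + (-1 - 2·x)·Dx  (order 1).
h: a_k = 6, 48, 216, 720, 1944, 22464/5, …
ICs: h(0) = 6.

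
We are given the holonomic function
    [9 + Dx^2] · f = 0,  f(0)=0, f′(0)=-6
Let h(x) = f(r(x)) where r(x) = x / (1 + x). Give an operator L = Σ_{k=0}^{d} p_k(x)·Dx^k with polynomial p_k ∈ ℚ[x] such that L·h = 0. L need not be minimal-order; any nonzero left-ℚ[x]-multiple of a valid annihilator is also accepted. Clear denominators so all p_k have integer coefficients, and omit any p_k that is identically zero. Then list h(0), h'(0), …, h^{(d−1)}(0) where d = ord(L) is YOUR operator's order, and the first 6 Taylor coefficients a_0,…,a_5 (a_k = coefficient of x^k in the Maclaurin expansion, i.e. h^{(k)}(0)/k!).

L = 9 + (2 + 6·x + 6·x^2 + 2·x^3)·Dx + (1 + 4·x + 6·x^2 + 4·x^3 + x^4)·Dx^2  (order 2).
h: a_k = 0, -6, 6, 3, -21, 879/20, …
ICs: h(0) = 0, h′(0) = -6.

f: a_k = 0, -6, 0, 9, 0, -81/20, …
Substitute x→r, Dx→(1/r')Dx; clear ⇒ L₀.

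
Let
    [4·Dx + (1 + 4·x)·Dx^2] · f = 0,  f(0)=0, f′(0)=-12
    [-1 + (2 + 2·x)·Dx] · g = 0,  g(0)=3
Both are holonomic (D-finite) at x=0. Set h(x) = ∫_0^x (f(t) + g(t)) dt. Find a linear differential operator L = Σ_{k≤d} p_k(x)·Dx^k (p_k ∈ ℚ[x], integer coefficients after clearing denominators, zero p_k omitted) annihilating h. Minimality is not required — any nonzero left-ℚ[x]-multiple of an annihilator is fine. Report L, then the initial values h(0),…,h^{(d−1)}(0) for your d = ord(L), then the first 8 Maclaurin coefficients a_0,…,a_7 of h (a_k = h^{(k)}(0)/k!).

f: a_k = 0, -12, 24, -64, 192, -3072/5, 2048, -49152/7, …
g: a_k = 3, 3/2, -3/8, 3/16, -15/128, 21/256, -63/1024, 99/2048, …
Weyl lclm of L_f,L_g ⇒ L₀ (ord ≤ 3).
h=∫₀ˣh₀: take L = L₀·Dx.
L = (52 + 16·x)·Dx^2 + (125 + 232·x + 80·x^2)·Dx^3 + (14 + 78·x + 96·x^2 + 32·x^3)·Dx^4  (order 4).
h: a_k = 0, 3, -21/4, 63/8, -1021/64, 24561/640, -262109/2560, 2097089/7168, …
ICs: h(0) = 0, h′(0) = 3, h′′(0) = -21/2, h′′′(0) = 189/4.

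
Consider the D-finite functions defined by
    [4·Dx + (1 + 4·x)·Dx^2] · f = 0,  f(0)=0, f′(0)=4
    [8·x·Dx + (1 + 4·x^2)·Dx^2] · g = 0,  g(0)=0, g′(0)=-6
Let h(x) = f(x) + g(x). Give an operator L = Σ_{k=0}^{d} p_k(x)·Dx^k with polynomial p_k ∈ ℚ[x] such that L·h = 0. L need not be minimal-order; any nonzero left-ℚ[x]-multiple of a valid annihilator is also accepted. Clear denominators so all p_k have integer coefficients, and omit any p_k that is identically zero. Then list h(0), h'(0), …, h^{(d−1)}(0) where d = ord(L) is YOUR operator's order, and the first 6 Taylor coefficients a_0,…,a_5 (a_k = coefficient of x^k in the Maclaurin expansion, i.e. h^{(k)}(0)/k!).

L = (-8 - 96·x + 96·x^2 + 128·x^3)·Dx + (-10 - 16·x - 72·x^2 + 192·x^3 + 256·x^4)·Dx^2 + (-1 - 2·x + 8·x^2 + 8·x^3 + 48·x^4 + 64·x^5)·Dx^3  (order 3).
h: a_k = 0, -2, -8, 88/3, -64, 928/5, …
ICs: h(0) = 0, h′(0) = -2, h′′(0) = -16.

f: a_k = 0, 4, -8, 64/3, -64, 1024/5, …
g: a_k = 0, -6, 0, 8, 0, -96/5, …
Sum ⇒ L₀ = lclm(L_f,L_g) in ℚ(x)⟨Dx⟩.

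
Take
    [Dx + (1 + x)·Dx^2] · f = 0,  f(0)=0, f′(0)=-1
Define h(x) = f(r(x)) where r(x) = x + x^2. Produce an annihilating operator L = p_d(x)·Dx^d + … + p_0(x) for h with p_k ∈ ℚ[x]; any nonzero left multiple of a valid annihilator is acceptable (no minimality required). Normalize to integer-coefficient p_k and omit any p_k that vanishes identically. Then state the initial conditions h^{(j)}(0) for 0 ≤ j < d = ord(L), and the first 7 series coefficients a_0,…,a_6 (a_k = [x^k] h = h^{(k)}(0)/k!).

f: a_k = 0, -1, 1/2, -1/3, 1/4, -1/5, 1/6, …
L₀ from L_f via x↦r, Dx↦r'^{-1}Dx.
L = (-1 + 2·x + 2·x^2)·Dx + (1 + 3·x + 3·x^2 + 2·x^3)·Dx^2  (order 2).
h: a_k = 0, -1, -1/2, 2/3, -1/4, -1/5, 1/3, …
ICs: h(0) = 0, h′(0) = -1.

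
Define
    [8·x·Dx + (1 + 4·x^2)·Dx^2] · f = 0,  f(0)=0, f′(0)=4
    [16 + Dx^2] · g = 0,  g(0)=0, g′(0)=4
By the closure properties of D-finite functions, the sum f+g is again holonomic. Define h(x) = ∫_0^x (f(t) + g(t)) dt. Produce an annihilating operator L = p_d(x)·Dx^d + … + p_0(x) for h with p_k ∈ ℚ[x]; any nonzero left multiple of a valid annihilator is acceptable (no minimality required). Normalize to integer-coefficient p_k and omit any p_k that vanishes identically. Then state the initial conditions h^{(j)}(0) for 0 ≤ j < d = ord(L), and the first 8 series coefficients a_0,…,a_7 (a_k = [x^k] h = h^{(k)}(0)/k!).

L = (-512·x + 5120·x^3 + 4096·x^5)·Dx^2 + (16 + 512·x^2 + 2304·x^4 + 2048·x^6)·Dx^3 + (-32·x + 320·x^3 + 256·x^5)·Dx^4 + (1 + 32·x^2 + 144·x^4 + 128·x^6)·Dx^5  (order 5).
h: a_k = 0, 0, 4, 0, -4, 0, 32/9, 0, …
ICs: h(0) = 0, h′(0) = 0, h′′(0) = 8, h′′′(0) = 0, h′′′′(0) = -96.

f: a_k = 0, 4, 0, -16/3, 0, 64/5, 0, -256/7, …
g: a_k = 0, 4, 0, -32/3, 0, 128/15, 0, -1024/315, …
Weyl lclm of L_f,L_g ⇒ L₀ (ord ≤ 4).
h=∫h₀ ⇒ L = L₀·Dx.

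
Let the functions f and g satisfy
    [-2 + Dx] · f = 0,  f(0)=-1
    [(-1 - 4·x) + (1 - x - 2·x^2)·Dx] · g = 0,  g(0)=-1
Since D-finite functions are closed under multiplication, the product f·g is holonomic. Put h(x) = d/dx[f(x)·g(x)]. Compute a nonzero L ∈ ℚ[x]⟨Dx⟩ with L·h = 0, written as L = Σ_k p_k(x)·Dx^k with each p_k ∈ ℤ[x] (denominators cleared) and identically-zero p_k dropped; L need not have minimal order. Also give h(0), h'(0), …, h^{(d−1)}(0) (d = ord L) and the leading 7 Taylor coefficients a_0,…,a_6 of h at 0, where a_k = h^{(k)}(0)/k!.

f: a_k = -1, -2, -2, -4/3, -2/3, -4/15, -4/45, …
g: a_k = -1, -1, -3, -5, -11, -21, -43, …
f·g: L₀ = L_f ⊗_s L_g, ord ≤ 1·1.
Differentiate: ansatz ord ≤ ord L₀ ⇒ L.
L = (14 + 16·x - 12·x^2 - 16·x^3 + 16·x^4) + (-3 + x + 12·x^2 - 8·x^4)·Dx  (order 1).
h: a_k = 3, 14, 43, 116, 869/3, 10442/15, 8117/5, …
ICs: h(0) = 3.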